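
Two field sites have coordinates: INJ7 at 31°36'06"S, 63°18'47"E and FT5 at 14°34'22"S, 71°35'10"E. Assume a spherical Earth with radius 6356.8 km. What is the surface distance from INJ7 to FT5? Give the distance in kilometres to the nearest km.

2067 km

INJ7: φ = -31.60167°, λ = +63.31306°
FT5: φ = -14.57278°, λ = +71.58611°
Δφ = 17.0289°,  Δλ = 8.2731°
a = sin²(Δφ/2) + cos φ₁ cos φ₂ sin²(Δλ/2) = 0.026210
c = 2·arcsin(√a) = 0.325224 rad = 18.6340°
d = R·c = 6356.8 × 0.325224 = 2067.4 km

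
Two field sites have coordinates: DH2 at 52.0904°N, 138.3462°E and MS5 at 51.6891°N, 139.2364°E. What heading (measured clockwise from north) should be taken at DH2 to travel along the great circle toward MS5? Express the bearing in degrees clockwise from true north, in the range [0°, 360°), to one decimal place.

125.8°

Δλ = 0.8902°
y = sin Δλ · cos φ₂ = 0.009631
x = cos φ₁ sin φ₂ − sin φ₁ cos φ₂ cos Δλ = -0.006945
θ = atan2(y, x) = 125.7943° → 125.7943° (mod 360°)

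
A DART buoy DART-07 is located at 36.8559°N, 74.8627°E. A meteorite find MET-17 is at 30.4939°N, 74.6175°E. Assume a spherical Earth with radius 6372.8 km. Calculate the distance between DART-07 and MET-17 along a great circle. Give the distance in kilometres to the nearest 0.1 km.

708.0 km

Δφ = -6.3620°,  Δλ = -0.2452°
a = sin²(Δφ/2) + cos φ₁ cos φ₂ sin²(Δλ/2) = 0.003082
c = 2·arcsin(√a) = 0.111095 rad = 6.3653°
d = R·c = 6372.8 × 0.111095 = 708.0 km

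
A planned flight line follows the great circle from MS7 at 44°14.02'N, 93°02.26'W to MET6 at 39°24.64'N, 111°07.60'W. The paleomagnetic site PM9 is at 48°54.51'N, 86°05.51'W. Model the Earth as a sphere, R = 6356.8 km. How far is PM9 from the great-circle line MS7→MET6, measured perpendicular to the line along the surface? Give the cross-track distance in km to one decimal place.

MS7: φ = +44.23367°, λ = -93.03767°
MET6: φ = +39.41067°, λ = -111.12667°
PM9: φ = +48.90850°, λ = -86.09183°
δ₁₃ = central angle MS7→PM9 = 0.116538 rad  (haversine)
θ₁₃ = bearing MS7→PM9 = 43.124°,  θ₁₂ = bearing MS7→MET6 = 256.535°
dₓₜ = R·arcsin(sin δ₁₃ · sin(θ₁₃ − θ₁₂)) = 6356.8·arcsin(0.11627·sin(-213.410°)) = 407.269 km
|dₓₜ| = 407.269 km

407.3 km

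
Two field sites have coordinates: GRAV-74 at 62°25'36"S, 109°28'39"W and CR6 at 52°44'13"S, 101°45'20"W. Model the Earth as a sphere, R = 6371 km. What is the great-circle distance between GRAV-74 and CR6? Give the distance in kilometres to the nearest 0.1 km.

1169.7 km

GRAV-74: φ = -62.42667°, λ = -109.47750°
CR6: φ = -52.73694°, λ = -101.75556°
Δφ = 9.6897°,  Δλ = 7.7219°
a = sin²(Δφ/2) + cos φ₁ cos φ₂ sin²(Δλ/2) = 0.008404
c = 2·arcsin(√a) = 0.183603 rad = 10.5197°
d = R·c = 6371 × 0.183603 = 1169.7 km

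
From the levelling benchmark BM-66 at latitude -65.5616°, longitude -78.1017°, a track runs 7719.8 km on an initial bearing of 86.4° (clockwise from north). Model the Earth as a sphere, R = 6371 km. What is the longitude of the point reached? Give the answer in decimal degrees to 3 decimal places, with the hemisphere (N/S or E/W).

δ = d/R = 7719.8/6371 = 1.211709 rad
φ₂ = arcsin(sin φ₁ cos δ + cos φ₁ sin δ cos θ)
   = arcsin(-0.91041·0.35142 + 0.41371·0.93622·0.06279) = -17.19438°
λ₂ = λ₁ + atan2(sin θ sin δ cos φ₁, cos δ − sin φ₁ sin φ₂) = -0.11928°

0.119°W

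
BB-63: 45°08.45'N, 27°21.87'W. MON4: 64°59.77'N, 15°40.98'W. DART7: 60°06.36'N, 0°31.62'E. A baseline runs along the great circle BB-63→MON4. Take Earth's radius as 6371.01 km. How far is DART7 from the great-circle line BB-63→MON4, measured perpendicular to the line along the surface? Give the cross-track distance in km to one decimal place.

987.9 km

BB-63: φ = +45.14083°, λ = -27.36450°
MON4: φ = +64.99617°, λ = -15.68300°
DART7: φ = +60.10600°, λ = +0.52700°
δ₁₃ = central angle BB-63→DART7 = 0.389116 rad  (haversine)
θ₁₃ = bearing BB-63→DART7 = 37.921°,  θ₁₂ = bearing BB-63→MON4 = 13.899°
dₓₜ = R·arcsin(sin δ₁₃ · sin(θ₁₃ − θ₁₂)) = 6371.01·arcsin(0.37937·sin(24.022°)) = 987.877 km
|dₓₜ| = 987.877 km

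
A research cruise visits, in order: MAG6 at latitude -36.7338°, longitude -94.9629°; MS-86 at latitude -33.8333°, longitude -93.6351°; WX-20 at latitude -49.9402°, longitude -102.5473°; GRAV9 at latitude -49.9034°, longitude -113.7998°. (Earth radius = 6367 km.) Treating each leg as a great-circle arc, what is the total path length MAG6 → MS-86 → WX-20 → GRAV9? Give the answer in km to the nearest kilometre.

MAG6→MS-86: c = 0.054041 rad, d = 344.08 km
MS-86→WX-20: c = 0.303516 rad, d = 1932.49 km
WX-20→GRAV9: c = 0.126327 rad, d = 804.32 km
Total = 344.08 + 1932.49 + 804.32 = 3080.89 km

3081 km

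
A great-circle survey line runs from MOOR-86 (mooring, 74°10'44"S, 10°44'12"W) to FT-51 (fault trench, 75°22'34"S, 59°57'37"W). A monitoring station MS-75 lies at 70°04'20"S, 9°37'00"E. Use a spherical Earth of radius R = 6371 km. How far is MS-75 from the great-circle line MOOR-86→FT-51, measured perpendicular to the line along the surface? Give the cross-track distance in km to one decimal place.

78.5 km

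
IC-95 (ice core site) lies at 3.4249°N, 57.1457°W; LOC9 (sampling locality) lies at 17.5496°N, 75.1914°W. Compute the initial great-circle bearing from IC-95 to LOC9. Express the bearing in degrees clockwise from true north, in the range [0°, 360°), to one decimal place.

Δλ = -18.0457°
y = sin Δλ · cos φ₂ = -0.295357
x = cos φ₁ sin φ₂ − sin φ₁ cos φ₂ cos Δλ = 0.246835
θ = atan2(y, x) = -50.1139° → 309.8861° (mod 360°)

309.9°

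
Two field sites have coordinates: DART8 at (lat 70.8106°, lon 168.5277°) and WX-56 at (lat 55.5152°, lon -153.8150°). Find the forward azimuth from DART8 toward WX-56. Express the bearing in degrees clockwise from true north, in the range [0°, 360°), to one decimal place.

113.8°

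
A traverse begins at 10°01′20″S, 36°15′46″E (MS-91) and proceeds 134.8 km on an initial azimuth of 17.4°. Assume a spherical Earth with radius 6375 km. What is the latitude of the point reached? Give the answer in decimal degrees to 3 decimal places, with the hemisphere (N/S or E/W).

MS-91: φ = -10.02222°, λ = +36.26278°
δ = d/R = 134.8/6375 = 0.021145 rad
φ₂ = arcsin(sin φ₁ cos δ + cos φ₁ sin δ cos θ)
   = arcsin(-0.17403·0.99978 + 0.98474·0.02114·0.95424) = -8.86594°
λ₂ = λ₁ + atan2(sin θ sin δ cos φ₁, cos δ − sin φ₁ sin φ₂) = 36.62943°

8.866°S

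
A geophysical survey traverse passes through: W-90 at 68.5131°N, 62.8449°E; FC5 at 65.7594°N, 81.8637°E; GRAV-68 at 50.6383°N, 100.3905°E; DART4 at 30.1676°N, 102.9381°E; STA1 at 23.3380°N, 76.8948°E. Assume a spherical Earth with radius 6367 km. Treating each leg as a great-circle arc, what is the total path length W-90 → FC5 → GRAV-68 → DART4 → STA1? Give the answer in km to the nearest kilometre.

W-90→FC5: c = 0.136958 rad, d = 872.01 km
FC5→GRAV-68: c = 0.311477 rad, d = 1983.17 km
GRAV-68→DART4: c = 0.358827 rad, d = 2284.65 km
DART4→STA1: c = 0.421928 rad, d = 2686.41 km
Total = 872.01 + 1983.17 + 2284.65 + 2686.41 = 7826.25 km

7826 km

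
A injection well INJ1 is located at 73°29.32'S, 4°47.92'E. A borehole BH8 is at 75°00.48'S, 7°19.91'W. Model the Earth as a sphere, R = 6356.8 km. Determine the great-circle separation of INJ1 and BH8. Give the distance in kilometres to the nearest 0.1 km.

INJ1: φ = -73.48867°, λ = +4.79867°
BH8: φ = -75.00800°, λ = -7.33183°
Δφ = -1.5193°,  Δλ = -12.1305°
a = sin²(Δφ/2) + cos φ₁ cos φ₂ sin²(Δλ/2) = 0.000997
c = 2·arcsin(√a) = 0.063147 rad = 3.6181°
d = R·c = 6356.8 × 0.063147 = 401.4 km

401.4 km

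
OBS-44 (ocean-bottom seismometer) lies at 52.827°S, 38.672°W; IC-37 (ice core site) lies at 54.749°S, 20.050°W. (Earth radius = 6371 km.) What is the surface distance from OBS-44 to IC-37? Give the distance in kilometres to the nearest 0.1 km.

1238.0 km

Δφ = -1.9220°,  Δλ = 18.6220°
a = sin²(Δφ/2) + cos φ₁ cos φ₂ sin²(Δλ/2) = 0.009410
c = 2·arcsin(√a) = 0.194317 rad = 11.1335°
d = R·c = 6371 × 0.194317 = 1238.0 km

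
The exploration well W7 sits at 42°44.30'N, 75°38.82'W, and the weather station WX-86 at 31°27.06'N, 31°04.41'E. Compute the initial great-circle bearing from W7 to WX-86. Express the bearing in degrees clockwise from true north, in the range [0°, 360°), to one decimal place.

W7: φ = +42.73833°, λ = -75.64700°
WX-86: φ = +31.45100°, λ = +31.07350°
Δλ = 106.7205°
y = sin Δλ · cos φ₂ = 0.817018
x = cos φ₁ sin φ₂ − sin φ₁ cos φ₂ cos Δλ = 0.549784
θ = atan2(y, x) = 56.0628° → 56.0628° (mod 360°)

56.1°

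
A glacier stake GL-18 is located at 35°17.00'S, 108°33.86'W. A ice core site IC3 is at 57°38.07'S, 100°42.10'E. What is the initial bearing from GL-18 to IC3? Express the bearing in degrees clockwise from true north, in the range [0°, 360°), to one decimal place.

GL-18: φ = -35.28333°, λ = -108.56433°
IC3: φ = -57.63450°, λ = +100.70167°
Δλ = -150.7340°
y = sin Δλ · cos φ₂ = -0.261698
x = cos φ₁ sin φ₂ − sin φ₁ cos φ₂ cos Δλ = -0.959236
θ = atan2(y, x) = -164.7400° → 195.2600° (mod 360°)

195.3°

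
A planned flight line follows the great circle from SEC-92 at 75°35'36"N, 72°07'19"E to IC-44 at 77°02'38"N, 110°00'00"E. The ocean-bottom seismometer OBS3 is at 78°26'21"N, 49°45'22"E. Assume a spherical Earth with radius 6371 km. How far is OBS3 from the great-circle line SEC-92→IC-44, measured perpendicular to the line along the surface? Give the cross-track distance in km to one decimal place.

587.4 km

SEC-92: φ = +75.59333°, λ = +72.12194°
IC-44: φ = +77.04389°, λ = +110.00000°
OBS3: φ = +78.43917°, λ = +49.75611°
δ₁₃ = central angle SEC-92→OBS3 = 0.099884 rad  (haversine)
θ₁₃ = bearing SEC-92→OBS3 = 310.115°,  θ₁₂ = bearing SEC-92→IC-44 = 62.695°
dₓₜ = R·arcsin(sin δ₁₃ · sin(θ₁₃ − θ₁₂)) = 6371·arcsin(0.09972·sin(247.420°)) = -587.433 km
|dₓₜ| = 587.433 km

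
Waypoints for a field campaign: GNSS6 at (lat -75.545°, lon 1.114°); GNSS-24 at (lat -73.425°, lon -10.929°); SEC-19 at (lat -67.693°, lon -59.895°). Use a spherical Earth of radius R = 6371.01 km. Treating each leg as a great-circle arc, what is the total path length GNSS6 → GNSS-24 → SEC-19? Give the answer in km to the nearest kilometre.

2285 km

GNSS6→GNSS-24: c = 0.067120 rad, d = 427.62 km
GNSS-24→SEC-19: c = 0.291525 rad, d = 1857.31 km
Total = 427.62 + 1857.31 = 2284.93 km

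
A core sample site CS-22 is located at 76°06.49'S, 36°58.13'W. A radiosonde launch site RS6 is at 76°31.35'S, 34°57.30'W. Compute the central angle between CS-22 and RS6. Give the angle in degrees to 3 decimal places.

CS-22: φ = -76.10817°, λ = -36.96883°
RS6: φ = -76.52250°, λ = -34.95500°
Δφ = -0.4143°,  Δλ = 2.0138°
a = sin²(Δφ/2) + cos φ₁ cos φ₂ sin²(Δλ/2) = 0.000030
c = 2·arcsin(√a) = 0.011019 rad = 0.6313°

0.631°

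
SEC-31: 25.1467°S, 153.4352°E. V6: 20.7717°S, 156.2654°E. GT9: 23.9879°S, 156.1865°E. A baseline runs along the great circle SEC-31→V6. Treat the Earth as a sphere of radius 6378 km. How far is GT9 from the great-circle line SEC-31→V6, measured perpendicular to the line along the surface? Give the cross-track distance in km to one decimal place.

δ₁₃ = central angle SEC-31→GT9 = 0.048126 rad  (haversine)
θ₁₃ = bearing SEC-31→GT9 = 65.727°,  θ₁₂ = bearing SEC-31→V6 = 31.344°
dₓₜ = R·arcsin(sin δ₁₃ · sin(θ₁₃ − θ₁₂)) = 6378·arcsin(0.04811·sin(34.383°)) = 173.297 km
|dₓₜ| = 173.297 km

173.3 km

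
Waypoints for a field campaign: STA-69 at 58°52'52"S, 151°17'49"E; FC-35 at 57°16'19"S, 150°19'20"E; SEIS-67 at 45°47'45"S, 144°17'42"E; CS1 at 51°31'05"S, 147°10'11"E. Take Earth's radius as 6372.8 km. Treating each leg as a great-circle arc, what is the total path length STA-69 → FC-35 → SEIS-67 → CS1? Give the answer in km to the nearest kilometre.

2200 km

STA-69: φ = -58.88111°, λ = +151.29694°
FC-35: φ = -57.27194°, λ = +150.32222°
SEIS-67: φ = -45.79583°, λ = +144.29500°
CS1: φ = -51.51806°, λ = +147.16972°
STA-69→FC-35: c = 0.029490 rad, d = 187.93 km
FC-35→SEIS-67: c = 0.210512 rad, d = 1341.55 km
SEIS-67→CS1: c = 0.105206 rad, d = 670.45 km
Total = 187.93 + 1341.55 + 670.45 = 2199.94 km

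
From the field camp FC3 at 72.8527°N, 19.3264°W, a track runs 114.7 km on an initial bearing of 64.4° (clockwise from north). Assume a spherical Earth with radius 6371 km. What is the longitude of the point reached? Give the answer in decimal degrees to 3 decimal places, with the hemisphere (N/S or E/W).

16.093°W

δ = d/R = 114.7/6371 = 0.018003 rad
φ₂ = arcsin(sin φ₁ cos δ + cos φ₁ sin δ cos θ)
   = arcsin(0.95555·0.99984 + 0.29483·0.01800·0.43209) = 73.27330°
λ₂ = λ₁ + atan2(sin θ sin δ cos φ₁, cos δ − sin φ₁ sin φ₂) = -16.09262°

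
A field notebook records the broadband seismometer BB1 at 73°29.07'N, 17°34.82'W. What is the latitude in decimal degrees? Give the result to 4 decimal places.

73.4845°N

73° + 29.07′/60 = 73 + 0.48450 = 73.4845°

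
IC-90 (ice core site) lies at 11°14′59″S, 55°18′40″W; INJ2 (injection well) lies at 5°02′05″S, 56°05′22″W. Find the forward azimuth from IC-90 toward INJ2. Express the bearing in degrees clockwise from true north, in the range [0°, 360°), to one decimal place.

352.9°

IC-90: φ = -11.24972°, λ = -55.31111°
INJ2: φ = -5.03472°, λ = -56.08944°
Δλ = -0.7783°
y = sin Δλ · cos φ₂ = -0.013532
x = cos φ₁ sin φ₂ − sin φ₁ cos φ₂ cos Δλ = 0.108242
θ = atan2(y, x) = -7.1258° → 352.8742° (mod 360°)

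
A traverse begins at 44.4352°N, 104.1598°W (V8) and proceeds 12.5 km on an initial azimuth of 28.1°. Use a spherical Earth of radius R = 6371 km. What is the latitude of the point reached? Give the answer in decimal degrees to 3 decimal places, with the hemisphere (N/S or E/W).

δ = d/R = 12.5/6371 = 0.001962 rad
φ₂ = arcsin(sin φ₁ cos δ + cos φ₁ sin δ cos θ)
   = arcsin(0.70010·1.00000 + 0.71404·0.00196·0.88213) = 44.53434°
λ₂ = λ₁ + atan2(sin θ sin δ cos φ₁, cos δ − sin φ₁ sin φ₂) = -104.08552°

44.534°N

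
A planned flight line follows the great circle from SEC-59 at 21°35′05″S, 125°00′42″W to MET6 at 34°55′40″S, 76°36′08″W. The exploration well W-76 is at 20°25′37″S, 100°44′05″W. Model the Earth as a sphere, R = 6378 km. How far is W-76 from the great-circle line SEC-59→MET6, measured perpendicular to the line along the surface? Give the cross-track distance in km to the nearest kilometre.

1119 km

SEC-59: φ = -21.58472°, λ = -125.01167°
MET6: φ = -34.92778°, λ = -76.60222°
W-76: φ = -20.42694°, λ = -100.73472°
δ₁₃ = central angle SEC-59→W-76 = 0.395675 rad  (haversine)
θ₁₃ = bearing SEC-59→W-76 = 91.528°,  θ₁₂ = bearing SEC-59→MET6 = 118.446°
dₓₜ = R·arcsin(sin δ₁₃ · sin(θ₁₃ − θ₁₂)) = 6378·arcsin(0.38543·sin(-26.917°)) = -1118.595 km
|dₓₜ| = 1118.595 km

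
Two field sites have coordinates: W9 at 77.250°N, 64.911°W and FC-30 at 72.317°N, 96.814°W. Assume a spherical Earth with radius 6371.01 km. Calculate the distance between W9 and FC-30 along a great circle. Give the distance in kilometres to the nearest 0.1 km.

Δφ = -4.9330°,  Δλ = -31.9030°
a = sin²(Δφ/2) + cos φ₁ cos φ₂ sin²(Δλ/2) = 0.006915
c = 2·arcsin(√a) = 0.166508 rad = 9.5402°
d = R·c = 6371.01 × 0.166508 = 1060.8 km

1060.8 km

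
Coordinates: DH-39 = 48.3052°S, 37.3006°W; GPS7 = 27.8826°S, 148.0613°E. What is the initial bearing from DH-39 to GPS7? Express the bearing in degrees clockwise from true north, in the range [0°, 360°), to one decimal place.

Δλ = -174.6381°
y = sin Δλ · cos φ₂ = -0.082598
x = cos φ₁ sin φ₂ − sin φ₁ cos φ₂ cos Δλ = -0.968195
θ = atan2(y, x) = -175.1238° → 184.8762° (mod 360°)

184.9°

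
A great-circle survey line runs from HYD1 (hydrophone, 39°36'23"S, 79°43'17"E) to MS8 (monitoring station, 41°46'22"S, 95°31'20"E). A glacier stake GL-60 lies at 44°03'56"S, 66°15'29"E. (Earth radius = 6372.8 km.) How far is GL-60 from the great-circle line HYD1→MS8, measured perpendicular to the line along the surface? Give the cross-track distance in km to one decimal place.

839.9 km

HYD1: φ = -39.60639°, λ = +79.72139°
MS8: φ = -41.77278°, λ = +95.52222°
GL-60: φ = -44.06556°, λ = +66.25806°
δ₁₃ = central angle HYD1→GL-60 = 0.191291 rad  (haversine)
θ₁₃ = bearing HYD1→GL-60 = 241.631°,  θ₁₂ = bearing HYD1→MS8 = 105.356°
dₓₜ = R·arcsin(sin δ₁₃ · sin(θ₁₃ − θ₁₂)) = 6372.8·arcsin(0.19013·sin(136.276°)) = 839.898 km
|dₓₜ| = 839.898 km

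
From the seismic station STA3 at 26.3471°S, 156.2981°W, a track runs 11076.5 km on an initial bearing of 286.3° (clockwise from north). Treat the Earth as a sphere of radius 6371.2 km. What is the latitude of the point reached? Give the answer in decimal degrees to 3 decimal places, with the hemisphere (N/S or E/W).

δ = d/R = 11076.5/6371.2 = 1.738526 rad
φ₂ = arcsin(sin φ₁ cos δ + cos φ₁ sin δ cos θ)
   = arcsin(-0.44381·-0.16694 + 0.89612·0.98597·0.28067) = 18.78836°
λ₂ = λ₁ + atan2(sin θ sin δ cos φ₁, cos δ − sin φ₁ sin φ₂) = 112.08041°

18.788°N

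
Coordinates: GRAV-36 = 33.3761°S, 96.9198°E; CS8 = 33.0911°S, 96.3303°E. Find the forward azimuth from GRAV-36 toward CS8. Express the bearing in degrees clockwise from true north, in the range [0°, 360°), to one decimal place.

Δλ = -0.5895°
y = sin Δλ · cos φ₂ = -0.008620
x = cos φ₁ sin φ₂ − sin φ₁ cos φ₂ cos Δλ = 0.004950
θ = atan2(y, x) = -60.1341° → 299.8659° (mod 360°)

299.9°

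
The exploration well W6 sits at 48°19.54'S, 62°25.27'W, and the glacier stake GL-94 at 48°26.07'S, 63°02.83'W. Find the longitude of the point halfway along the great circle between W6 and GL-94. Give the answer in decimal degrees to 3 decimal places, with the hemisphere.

62.734°W

W6: φ = -48.32567°, λ = -62.42117°
GL-94: φ = -48.43450°, λ = -63.04717°
Bx = cos φ₂ cos Δλ = 0.663436,  By = cos φ₂ sin Δλ = -0.007249
φₘ = atan2(sin φ₁ + sin φ₂, √((cos φ₁ + Bx)² + By²)) = -48.38051°
λₘ = λ₁ + atan2(By, cos φ₁ + Bx) = -62.73383°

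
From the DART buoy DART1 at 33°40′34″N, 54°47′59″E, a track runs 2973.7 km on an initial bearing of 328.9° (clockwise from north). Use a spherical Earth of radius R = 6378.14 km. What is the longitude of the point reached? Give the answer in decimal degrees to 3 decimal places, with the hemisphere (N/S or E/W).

31.139°E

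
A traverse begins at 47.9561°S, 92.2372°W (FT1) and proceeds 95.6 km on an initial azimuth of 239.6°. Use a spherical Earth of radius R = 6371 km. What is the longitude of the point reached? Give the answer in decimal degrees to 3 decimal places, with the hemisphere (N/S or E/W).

93.354°W

δ = d/R = 95.6/6371 = 0.015005 rad
φ₂ = arcsin(sin φ₁ cos δ + cos φ₁ sin δ cos θ)
   = arcsin(-0.74263·0.99989 + 0.66970·0.01500·-0.50603) = -48.38578°
λ₂ = λ₁ + atan2(sin θ sin δ cos φ₁, cos δ − sin φ₁ sin φ₂) = -93.35383°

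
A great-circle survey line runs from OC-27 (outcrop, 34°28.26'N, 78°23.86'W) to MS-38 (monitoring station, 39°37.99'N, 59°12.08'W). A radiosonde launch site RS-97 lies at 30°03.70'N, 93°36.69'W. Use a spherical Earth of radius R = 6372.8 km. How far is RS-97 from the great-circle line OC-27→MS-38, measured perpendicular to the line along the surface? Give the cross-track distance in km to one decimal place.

OC-27: φ = +34.47100°, λ = -78.39767°
MS-38: φ = +39.63317°, λ = -59.20133°
RS-97: φ = +30.06167°, λ = -93.61150°
δ₁₃ = central angle OC-27→RS-97 = 0.237055 rad  (haversine)
θ₁₃ = bearing OC-27→RS-97 = 255.270°,  θ₁₂ = bearing OC-27→MS-38 = 65.724°
dₓₜ = R·arcsin(sin δ₁₃ · sin(θ₁₃ − θ₁₂)) = 6372.8·arcsin(0.23484·sin(189.546°)) = -248.259 km
|dₓₜ| = 248.259 km

248.3 km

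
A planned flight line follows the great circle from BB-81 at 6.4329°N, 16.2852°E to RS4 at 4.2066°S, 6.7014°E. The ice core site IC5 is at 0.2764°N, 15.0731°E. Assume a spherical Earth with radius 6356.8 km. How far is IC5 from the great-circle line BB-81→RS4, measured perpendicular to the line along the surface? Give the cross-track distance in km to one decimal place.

δ₁₃ = central angle BB-81→IC5 = 0.109505 rad  (haversine)
θ₁₃ = bearing BB-81→IC5 = 191.161°,  θ₁₂ = bearing BB-81→RS4 = 222.208°
dₓₜ = R·arcsin(sin δ₁₃ · sin(θ₁₃ − θ₁₂)) = 6356.8·arcsin(0.10929·sin(-31.047°)) = -358.481 km
|dₓₜ| = 358.481 km

358.5 km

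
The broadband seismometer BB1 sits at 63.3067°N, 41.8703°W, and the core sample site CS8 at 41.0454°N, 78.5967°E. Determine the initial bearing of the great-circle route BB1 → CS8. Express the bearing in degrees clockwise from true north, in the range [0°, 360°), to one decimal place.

45.6°

Δλ = 120.4670°
y = sin Δλ · cos φ₂ = 0.650052
x = cos φ₁ sin φ₂ − sin φ₁ cos φ₂ cos Δλ = 0.636630
θ = atan2(y, x) = 45.5976° → 45.5976° (mod 360°)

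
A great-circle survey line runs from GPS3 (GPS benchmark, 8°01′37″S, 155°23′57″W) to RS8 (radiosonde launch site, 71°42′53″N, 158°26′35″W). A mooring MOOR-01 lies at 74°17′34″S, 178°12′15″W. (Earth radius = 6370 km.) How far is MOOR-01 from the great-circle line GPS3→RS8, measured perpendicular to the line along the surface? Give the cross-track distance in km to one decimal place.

GPS3: φ = -8.02694°, λ = -155.39917°
RS8: φ = +71.71472°, λ = -158.44306°
MOOR-01: φ = -74.29278°, λ = -178.20417°
δ₁₃ = central angle GPS3→MOOR-01 = 1.179336 rad  (haversine)
θ₁₃ = bearing GPS3→MOOR-01 = 186.518°,  θ₁₂ = bearing GPS3→RS8 = 359.030°
dₓₜ = R·arcsin(sin δ₁₃ · sin(θ₁₃ − θ₁₂)) = 6370·arcsin(0.92435·sin(-172.512°)) = -769.220 km
|dₓₜ| = 769.220 km

769.2 km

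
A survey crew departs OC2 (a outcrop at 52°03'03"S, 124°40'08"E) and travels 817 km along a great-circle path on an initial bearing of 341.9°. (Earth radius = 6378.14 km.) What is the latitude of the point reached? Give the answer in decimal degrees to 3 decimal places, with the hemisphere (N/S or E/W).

OC2: φ = -52.05083°, λ = +124.66889°
δ = d/R = 817/6378.14 = 0.128094 rad
φ₂ = arcsin(sin φ₁ cos δ + cos φ₁ sin δ cos θ)
   = arcsin(-0.78856·0.99181 + 0.61496·0.12774·0.95052) = -45.02587°
λ₂ = λ₁ + atan2(sin θ sin δ cos φ₁, cos δ − sin φ₁ sin φ₂) = 121.44997°

45.026°S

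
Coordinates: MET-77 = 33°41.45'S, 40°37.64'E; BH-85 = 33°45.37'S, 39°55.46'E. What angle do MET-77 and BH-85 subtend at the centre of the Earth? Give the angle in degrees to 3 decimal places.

MET-77: φ = -33.69083°, λ = +40.62733°
BH-85: φ = -33.75617°, λ = +39.92433°
Δφ = -0.0653°,  Δλ = -0.7030°
a = sin²(Δφ/2) + cos φ₁ cos φ₂ sin²(Δλ/2) = 0.000026
c = 2·arcsin(√a) = 0.010268 rad = 0.5883°

0.588°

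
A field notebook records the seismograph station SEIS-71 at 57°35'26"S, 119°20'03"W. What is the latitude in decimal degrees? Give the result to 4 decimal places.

57° + 35′/60 + 26″/3600 = 57 + 0.58333 + 0.00722 = 57.5906°

57.5906°S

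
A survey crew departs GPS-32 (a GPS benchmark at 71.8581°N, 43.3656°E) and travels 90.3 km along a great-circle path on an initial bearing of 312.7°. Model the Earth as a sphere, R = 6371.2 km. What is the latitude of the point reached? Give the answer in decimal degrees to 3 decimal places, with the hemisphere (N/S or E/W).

72.399°N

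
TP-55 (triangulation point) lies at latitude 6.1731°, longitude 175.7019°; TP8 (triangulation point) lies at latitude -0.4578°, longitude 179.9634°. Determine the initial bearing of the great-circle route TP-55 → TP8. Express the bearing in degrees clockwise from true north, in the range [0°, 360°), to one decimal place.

147.2°

Δλ = 4.2615°
y = sin Δλ · cos φ₂ = 0.074306
x = cos φ₁ sin φ₂ − sin φ₁ cos φ₂ cos Δλ = -0.115176
θ = atan2(y, x) = 147.1717° → 147.1717° (mod 360°)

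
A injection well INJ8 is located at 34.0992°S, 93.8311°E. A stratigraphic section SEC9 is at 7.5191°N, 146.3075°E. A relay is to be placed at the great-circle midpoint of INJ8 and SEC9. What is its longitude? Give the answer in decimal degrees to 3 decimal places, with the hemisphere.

122.603°E

Bx = cos φ₂ cos Δλ = 0.603851,  By = cos φ₂ sin Δλ = 0.786283
φₘ = atan2(sin φ₁ + sin φ₂, √((cos φ₁ + Bx)² + By²)) = -14.73954°
λₘ = λ₁ + atan2(By, cos φ₁ + Bx) = 122.60279°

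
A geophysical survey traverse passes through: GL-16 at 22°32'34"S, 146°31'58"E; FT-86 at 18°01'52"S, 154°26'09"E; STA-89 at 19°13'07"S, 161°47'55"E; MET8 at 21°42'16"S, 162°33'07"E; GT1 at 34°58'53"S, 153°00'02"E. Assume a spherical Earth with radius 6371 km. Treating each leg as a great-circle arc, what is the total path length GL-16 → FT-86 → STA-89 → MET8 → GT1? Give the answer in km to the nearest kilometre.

GL-16: φ = -22.54278°, λ = +146.53278°
FT-86: φ = -18.03111°, λ = +154.43583°
STA-89: φ = -19.21861°, λ = +161.79861°
MET8: φ = -21.70444°, λ = +162.55194°
GT1: φ = -34.98139°, λ = +153.00056°
GL-16→FT-86: c = 0.151406 rad, d = 964.61 km
FT-86→STA-89: c = 0.123515 rad, d = 786.91 km
STA-89→MET8: c = 0.045101 rad, d = 287.34 km
MET8→GT1: c = 0.273919 rad, d = 1745.14 km
Total = 964.61 + 786.91 + 287.34 + 1745.14 = 3783.99 km

3784 km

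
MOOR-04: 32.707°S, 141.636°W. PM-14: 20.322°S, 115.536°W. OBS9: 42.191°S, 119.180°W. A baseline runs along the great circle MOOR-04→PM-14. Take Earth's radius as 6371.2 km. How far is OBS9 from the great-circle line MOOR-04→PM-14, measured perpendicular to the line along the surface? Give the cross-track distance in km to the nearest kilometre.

δ₁₃ = central angle MOOR-04→OBS9 = 0.350915 rad  (haversine)
θ₁₃ = bearing MOOR-04→OBS9 = 124.586°,  θ₁₂ = bearing MOOR-04→PM-14 = 68.464°
dₓₜ = R·arcsin(sin δ₁₃ · sin(θ₁₃ − θ₁₂)) = 6371.2·arcsin(0.34376·sin(56.122°)) = 1843.942 km
|dₓₜ| = 1843.942 km

1844 km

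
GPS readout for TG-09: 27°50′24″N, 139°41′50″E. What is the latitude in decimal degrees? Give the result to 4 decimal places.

27° + 50′/60 + 24″/3600 = 27 + 0.83333 + 0.00667 = 27.8400°

27.8400°N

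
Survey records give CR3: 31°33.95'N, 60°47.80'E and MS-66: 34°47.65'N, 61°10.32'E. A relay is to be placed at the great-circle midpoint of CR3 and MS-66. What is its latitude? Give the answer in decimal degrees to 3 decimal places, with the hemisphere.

33.180°N

CR3: φ = +31.56583°, λ = +60.79667°
MS-66: φ = +34.79417°, λ = +61.17200°
Bx = cos φ₂ cos Δλ = 0.821190,  By = cos φ₂ sin Δλ = 0.005380
φₘ = atan2(sin φ₁ + sin φ₂, √((cos φ₁ + Bx)² + By²)) = 33.18014°
λₘ = λ₁ + atan2(By, cos φ₁ + Bx) = 60.98088°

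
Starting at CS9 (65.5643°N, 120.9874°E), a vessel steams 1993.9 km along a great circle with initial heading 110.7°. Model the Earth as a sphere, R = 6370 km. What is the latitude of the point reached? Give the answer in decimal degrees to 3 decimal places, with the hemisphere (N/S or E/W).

55.201°N

δ = d/R = 1993.9/6370 = 0.313014 rad
φ₂ = arcsin(sin φ₁ cos δ + cos φ₁ sin δ cos θ)
   = arcsin(0.91043·0.95141 + 0.41367·0.30793·-0.35347) = 55.20131°
λ₂ = λ₁ + atan2(sin θ sin δ cos φ₁, cos δ − sin φ₁ sin φ₂) = 151.30111°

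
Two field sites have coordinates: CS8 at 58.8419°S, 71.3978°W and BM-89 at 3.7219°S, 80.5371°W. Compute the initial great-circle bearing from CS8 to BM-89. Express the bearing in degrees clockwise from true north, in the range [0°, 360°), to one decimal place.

Δλ = -9.1393°
y = sin Δλ · cos φ₂ = -0.158500
x = cos φ₁ sin φ₂ − sin φ₁ cos φ₂ cos Δλ = 0.809511
θ = atan2(y, x) = -11.0782° → 348.9218° (mod 360°)

348.9°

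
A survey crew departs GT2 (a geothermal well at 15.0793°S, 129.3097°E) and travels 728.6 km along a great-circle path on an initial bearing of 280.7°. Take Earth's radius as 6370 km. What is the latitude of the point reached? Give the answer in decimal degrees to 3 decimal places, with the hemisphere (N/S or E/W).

13.768°S

δ = d/R = 728.6/6370 = 0.114380 rad
φ₂ = arcsin(sin φ₁ cos δ + cos φ₁ sin δ cos θ)
   = arcsin(-0.26016·0.99347 + 0.96557·0.11413·0.18567) = -13.76824°
λ₂ = λ₁ + atan2(sin θ sin δ cos φ₁, cos δ − sin φ₁ sin φ₂) = 122.67931°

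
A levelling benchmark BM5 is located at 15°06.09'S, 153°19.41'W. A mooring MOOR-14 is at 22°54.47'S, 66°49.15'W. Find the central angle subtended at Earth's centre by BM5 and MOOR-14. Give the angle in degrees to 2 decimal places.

BM5: φ = -15.10150°, λ = -153.32350°
MOOR-14: φ = -22.90783°, λ = -66.81917°
Δφ = -7.8063°,  Δλ = 86.5043°
a = sin²(Δφ/2) + cos φ₁ cos φ₂ sin²(Δλ/2) = 0.422182
c = 2·arcsin(√a) = 1.414525 rad = 81.0463°

81.05°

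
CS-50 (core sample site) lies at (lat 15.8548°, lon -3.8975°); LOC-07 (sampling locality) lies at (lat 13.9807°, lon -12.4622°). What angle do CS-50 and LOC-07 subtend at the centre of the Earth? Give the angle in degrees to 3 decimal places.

8.485°

Δφ = -1.8741°,  Δλ = -8.5647°
a = sin²(Δφ/2) + cos φ₁ cos φ₂ sin²(Δλ/2) = 0.005472
c = 2·arcsin(√a) = 0.148085 rad = 8.4846°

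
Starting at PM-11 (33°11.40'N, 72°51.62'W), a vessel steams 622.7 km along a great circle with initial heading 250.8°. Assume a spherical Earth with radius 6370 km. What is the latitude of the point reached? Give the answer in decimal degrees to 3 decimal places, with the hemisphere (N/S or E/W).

31.194°N

PM-11: φ = +33.19000°, λ = -72.86033°
δ = d/R = 622.7/6370 = 0.097755 rad
φ₂ = arcsin(sin φ₁ cos δ + cos φ₁ sin δ cos θ)
   = arcsin(0.54742·0.99523 + 0.83686·0.09760·-0.32887) = 31.19436°
λ₂ = λ₁ + atan2(sin θ sin δ cos φ₁, cos δ − sin φ₁ sin φ₂) = -79.04594°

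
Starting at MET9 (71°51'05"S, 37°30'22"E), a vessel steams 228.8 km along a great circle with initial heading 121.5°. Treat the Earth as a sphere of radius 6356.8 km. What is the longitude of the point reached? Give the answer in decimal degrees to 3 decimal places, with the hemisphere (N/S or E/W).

43.476°E

MET9: φ = -71.85139°, λ = +37.50611°
δ = d/R = 228.8/6356.8 = 0.035993 rad
φ₂ = arcsin(sin φ₁ cos δ + cos φ₁ sin δ cos θ)
   = arcsin(-0.95025·0.99935 + 0.31148·0.03599·-0.52250) = -72.84162°
λ₂ = λ₁ + atan2(sin θ sin δ cos φ₁, cos δ − sin φ₁ sin φ₂) = 43.47585°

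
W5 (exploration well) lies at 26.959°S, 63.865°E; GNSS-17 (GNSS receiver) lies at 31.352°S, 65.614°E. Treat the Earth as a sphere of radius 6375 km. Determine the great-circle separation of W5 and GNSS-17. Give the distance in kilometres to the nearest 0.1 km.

Δφ = -4.3930°,  Δλ = 1.7490°
a = sin²(Δφ/2) + cos φ₁ cos φ₂ sin²(Δλ/2) = 0.001646
c = 2·arcsin(√a) = 0.081170 rad = 4.6507°
d = R·c = 6375 × 0.081170 = 517.5 km

517.5 km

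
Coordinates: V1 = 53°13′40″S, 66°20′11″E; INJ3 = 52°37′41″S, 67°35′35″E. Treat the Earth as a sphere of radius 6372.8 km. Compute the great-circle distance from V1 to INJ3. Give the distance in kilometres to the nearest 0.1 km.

107.5 km

V1: φ = -53.22778°, λ = +66.33639°
INJ3: φ = -52.62806°, λ = +67.59306°
Δφ = 0.5997°,  Δλ = 1.2567°
a = sin²(Δφ/2) + cos φ₁ cos φ₂ sin²(Δλ/2) = 0.000071
c = 2·arcsin(√a) = 0.016863 rad = 0.9662°
d = R·c = 6372.8 × 0.016863 = 107.5 km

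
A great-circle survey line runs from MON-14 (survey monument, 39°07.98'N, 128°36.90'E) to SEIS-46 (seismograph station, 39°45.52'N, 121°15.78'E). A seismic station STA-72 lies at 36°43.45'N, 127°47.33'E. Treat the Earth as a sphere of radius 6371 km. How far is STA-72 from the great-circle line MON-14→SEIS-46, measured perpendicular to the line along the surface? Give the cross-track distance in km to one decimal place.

275.5 km

MON-14: φ = +39.13300°, λ = +128.61500°
SEIS-46: φ = +39.75867°, λ = +121.26300°
STA-72: φ = +36.72417°, λ = +127.78883°
δ₁₃ = central angle MON-14→STA-72 = 0.043553 rad  (haversine)
θ₁₃ = bearing MON-14→STA-72 = 195.393°,  θ₁₂ = bearing MON-14→SEIS-46 = 278.618°
dₓₜ = R·arcsin(sin δ₁₃ · sin(θ₁₃ − θ₁₂)) = 6371·arcsin(0.04354·sin(-83.225°)) = -275.535 km
|dₓₜ| = 275.535 km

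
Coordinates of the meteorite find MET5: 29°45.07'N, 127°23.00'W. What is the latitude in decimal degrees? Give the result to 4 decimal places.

29.7512°N

29° + 45.07′/60 = 29 + 0.75117 = 29.7512°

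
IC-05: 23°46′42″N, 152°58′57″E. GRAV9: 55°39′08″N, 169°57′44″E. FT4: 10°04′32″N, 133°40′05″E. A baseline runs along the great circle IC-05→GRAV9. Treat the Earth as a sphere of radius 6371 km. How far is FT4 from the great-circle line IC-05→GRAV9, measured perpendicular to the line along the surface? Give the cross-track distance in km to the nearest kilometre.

IC-05: φ = +23.77833°, λ = +152.98250°
GRAV9: φ = +55.65222°, λ = +169.96222°
FT4: φ = +10.07556°, λ = +133.66806°
δ₁₃ = central angle IC-05→FT4 = 0.400600 rad  (haversine)
θ₁₃ = bearing IC-05→FT4 = 236.623°,  θ₁₂ = bearing IC-05→GRAV9 = 17.029°
dₓₜ = R·arcsin(sin δ₁₃ · sin(θ₁₃ − θ₁₂)) = 6371·arcsin(0.38997·sin(219.594°)) = -1600.252 km
|dₓₜ| = 1600.252 km

1600 km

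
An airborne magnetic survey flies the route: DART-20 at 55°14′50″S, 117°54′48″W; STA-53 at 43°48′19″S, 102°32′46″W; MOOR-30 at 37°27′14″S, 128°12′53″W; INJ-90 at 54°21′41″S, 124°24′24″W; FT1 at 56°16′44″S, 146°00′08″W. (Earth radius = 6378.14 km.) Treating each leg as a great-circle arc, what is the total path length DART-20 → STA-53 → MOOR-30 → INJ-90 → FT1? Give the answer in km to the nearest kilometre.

7235 km

DART-20: φ = -55.24722°, λ = -117.91333°
STA-53: φ = -43.80528°, λ = -102.54611°
MOOR-30: φ = -37.45389°, λ = -128.21472°
INJ-90: φ = -54.36139°, λ = -124.40667°
FT1: φ = -56.27889°, λ = -146.00222°
DART-20→STA-53: c = 0.263755 rad, d = 1682.27 km
STA-53→MOOR-30: c = 0.355927 rad, d = 2270.15 km
MOOR-30→INJ-90: c = 0.298583 rad, d = 1904.40 km
INJ-90→FT1: c = 0.216133 rad, d = 1378.53 km
Total = 1682.27 + 2270.15 + 1904.40 + 1378.53 = 7235.35 km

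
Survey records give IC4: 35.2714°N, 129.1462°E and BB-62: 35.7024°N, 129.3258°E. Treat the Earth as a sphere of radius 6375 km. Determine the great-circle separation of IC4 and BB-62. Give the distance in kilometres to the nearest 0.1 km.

Δφ = 0.4310°,  Δλ = 0.1796°
a = sin²(Δφ/2) + cos φ₁ cos φ₂ sin²(Δλ/2) = 0.000016
c = 2·arcsin(√a) = 0.007944 rad = 0.4551°
d = R·c = 6375 × 0.007944 = 50.6 km

50.6 km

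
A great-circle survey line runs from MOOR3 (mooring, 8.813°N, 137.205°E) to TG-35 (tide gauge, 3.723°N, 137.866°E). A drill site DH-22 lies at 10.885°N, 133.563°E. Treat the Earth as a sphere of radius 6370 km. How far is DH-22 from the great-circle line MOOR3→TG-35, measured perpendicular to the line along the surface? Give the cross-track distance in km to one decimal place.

364.4 km

δ₁₃ = central angle MOOR3→DH-22 = 0.072316 rad  (haversine)
θ₁₃ = bearing MOOR3→DH-22 = 300.305°,  θ₁₂ = bearing MOOR3→TG-35 = 172.606°
dₓₜ = R·arcsin(sin δ₁₃ · sin(θ₁₃ − θ₁₂)) = 6370·arcsin(0.07225·sin(127.699°)) = 364.362 km
|dₓₜ| = 364.362 km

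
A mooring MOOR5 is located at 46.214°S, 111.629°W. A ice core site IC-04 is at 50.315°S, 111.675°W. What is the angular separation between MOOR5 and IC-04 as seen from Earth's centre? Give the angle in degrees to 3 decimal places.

4.101°

Δφ = -4.1010°,  Δλ = -0.0460°
a = sin²(Δφ/2) + cos φ₁ cos φ₂ sin²(Δλ/2) = 0.001280
c = 2·arcsin(√a) = 0.071578 rad = 4.1011°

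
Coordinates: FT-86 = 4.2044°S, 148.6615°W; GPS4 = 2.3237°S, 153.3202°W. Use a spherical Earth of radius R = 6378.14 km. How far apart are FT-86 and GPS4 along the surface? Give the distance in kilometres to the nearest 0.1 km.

Δφ = 1.8807°,  Δλ = -4.6587°
a = sin²(Δφ/2) + cos φ₁ cos φ₂ sin²(Δλ/2) = 0.001915
c = 2·arcsin(√a) = 0.087559 rad = 5.0168°
d = R·c = 6378.14 × 0.087559 = 558.5 km

558.5 km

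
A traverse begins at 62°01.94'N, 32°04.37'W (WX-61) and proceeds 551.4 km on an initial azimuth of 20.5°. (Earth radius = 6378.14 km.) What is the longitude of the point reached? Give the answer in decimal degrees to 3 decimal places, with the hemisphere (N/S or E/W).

27.704°W

WX-61: φ = +62.03233°, λ = -32.07283°
δ = d/R = 551.4/6378.14 = 0.086452 rad
φ₂ = arcsin(sin φ₁ cos δ + cos φ₁ sin δ cos θ)
   = arcsin(0.88321·0.99627 + 0.46897·0.08634·0.93667) = 66.61269°
λ₂ = λ₁ + atan2(sin θ sin δ cos φ₁, cos δ − sin φ₁ sin φ₂) = -27.70395°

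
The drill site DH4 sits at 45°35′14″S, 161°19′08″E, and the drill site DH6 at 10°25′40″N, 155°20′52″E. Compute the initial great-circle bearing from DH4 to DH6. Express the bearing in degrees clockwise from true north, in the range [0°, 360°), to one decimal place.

DH4: φ = -45.58722°, λ = +161.31889°
DH6: φ = +10.42778°, λ = +155.34778°
Δλ = -5.9711°
y = sin Δλ · cos φ₂ = -0.102309
x = cos φ₁ sin φ₂ − sin φ₁ cos φ₂ cos Δλ = 0.825372
θ = atan2(y, x) = -7.0660° → 352.9340° (mod 360°)

352.9°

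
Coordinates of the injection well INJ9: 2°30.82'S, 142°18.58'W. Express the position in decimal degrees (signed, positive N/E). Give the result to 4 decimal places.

-2.5137°, -142.3097°

lat: 2.5137° S → -2.5137°
lon: 142.3097° W → -142.3097°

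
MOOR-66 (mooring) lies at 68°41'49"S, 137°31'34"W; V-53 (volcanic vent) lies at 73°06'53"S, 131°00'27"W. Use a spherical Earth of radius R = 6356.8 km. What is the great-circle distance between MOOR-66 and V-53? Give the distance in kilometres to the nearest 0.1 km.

MOOR-66: φ = -68.69694°, λ = -137.52611°
V-53: φ = -73.11472°, λ = -131.00750°
Δφ = -4.4178°,  Δλ = 6.5186°
a = sin²(Δφ/2) + cos φ₁ cos φ₂ sin²(Δλ/2) = 0.001827
c = 2·arcsin(√a) = 0.085505 rad = 4.8991°
d = R·c = 6356.8 × 0.085505 = 543.5 km

543.5 km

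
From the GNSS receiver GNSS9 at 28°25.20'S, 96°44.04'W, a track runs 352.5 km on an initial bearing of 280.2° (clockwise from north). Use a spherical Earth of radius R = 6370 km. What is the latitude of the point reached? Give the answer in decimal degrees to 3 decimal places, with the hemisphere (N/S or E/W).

27.813°S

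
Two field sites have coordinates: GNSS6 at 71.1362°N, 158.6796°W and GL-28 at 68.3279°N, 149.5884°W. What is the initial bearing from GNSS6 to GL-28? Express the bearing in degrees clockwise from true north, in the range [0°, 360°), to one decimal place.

127.4°

Δλ = 9.0912°
y = sin Δλ · cos φ₂ = 0.058351
x = cos φ₁ sin φ₂ − sin φ₁ cos φ₂ cos Δλ = -0.044605
θ = atan2(y, x) = 127.3950° → 127.3950° (mod 360°)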